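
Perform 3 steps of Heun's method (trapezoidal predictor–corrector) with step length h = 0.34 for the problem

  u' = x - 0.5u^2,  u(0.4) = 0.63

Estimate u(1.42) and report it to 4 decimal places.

Heun: k1 = f(x_n, u_n); k2 = f(x_n + h, u_n + h·k1); u_{n+1} = u_n + (h/2)·(k1 + k2).
x=0.400000, u=0.630000:
  k1 = f(0.400000, 0.630000) = 0.201550
  k2 = f(0.740000, 0.698527) = 0.496030
  u ← 0.630000 + (0.34/2)·(0.201550 + 0.496030) = 0.748589
x=0.740000, u=0.748589:
  k1 = f(0.740000, 0.748589) = 0.459808
  k2 = f(1.080000, 0.904923) = 0.670557
  u ← 0.748589 + (0.34/2)·(0.459808 + 0.670557) = 0.940751
x=1.080000, u=0.940751:
  k1 = f(1.080000, 0.940751) = 0.637494
  k2 = f(1.420000, 1.157499) = 0.750098
  u ← 0.940751 + (0.34/2)·(0.637494 + 0.750098) = 1.176641
u(1.42) ≈ 1.1766

1.1766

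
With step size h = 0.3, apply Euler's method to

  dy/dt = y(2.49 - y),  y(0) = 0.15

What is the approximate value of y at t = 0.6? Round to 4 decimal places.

0.4265

Euler: y_{n+1} = y_n + h·f(t_n, y_n).
t=0.000000, y=0.150000: f=0.351000 → y ← 0.150000 + 0.3·0.351000 = 0.255300
t=0.300000, y=0.255300: f=0.570519 → y ← 0.255300 + 0.3·0.570519 = 0.426456
y(0.6) ≈ 0.4265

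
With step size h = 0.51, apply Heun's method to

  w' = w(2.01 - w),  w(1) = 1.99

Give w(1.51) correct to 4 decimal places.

2.0000

Heun: k1 = f(s_n, w_n); k2 = f(s_n + h, w_n + h·k1); w_{n+1} = w_n + (h/2)·(k1 + k2).
s=1.000000, w=1.990000:
  k1 = f(1.000000, 1.990000) = 0.039800
  k2 = f(1.510000, 2.010298) = -0.000599
  w ← 1.990000 + (0.51/2)·(0.039800 + (-0.000599)) = 1.999996
w(1.51) ≈ 2.0000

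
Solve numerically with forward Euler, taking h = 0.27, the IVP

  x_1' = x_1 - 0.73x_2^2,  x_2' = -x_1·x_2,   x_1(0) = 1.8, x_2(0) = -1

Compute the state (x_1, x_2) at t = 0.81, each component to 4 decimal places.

3.2932, -0.0667

Euler on (x_1,x_2): x_1_{n+1} = x_1_n + h·x_1', x_2_{n+1} = x_2_n + h·x_2'.
0.000000: (1.800000, -1.000000); f=(1.070000, 1.800000) → (2.088900, -0.514000)
0.270000: (2.088900, -0.514000); f=(1.896037, 1.073695) → (2.600830, -0.224102)
0.540000: (2.600830, -0.224102); f=(2.564168, 0.582852) → (3.293155, -0.066732)
(x_1(0.81), x_2(0.81)) ≈ (3.2932, -0.0667)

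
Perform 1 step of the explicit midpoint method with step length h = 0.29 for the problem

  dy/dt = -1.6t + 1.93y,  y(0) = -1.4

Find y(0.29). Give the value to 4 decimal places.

-2.4701

Midpoint: k1 = f(t_n, y_n); k2 = f(t_n + h/2, y_n + (h/2)·k1); y_{n+1} = y_n + h·k2.
t=0.000000, y=-1.400000:
  k1 = f(0.000000, -1.400000) = -2.702000
  k2 = f(0.145000, -1.791790) = -3.690155
  y ← -1.400000 + 0.29·(-3.690155) = -2.470145
y(0.29) ≈ -2.4701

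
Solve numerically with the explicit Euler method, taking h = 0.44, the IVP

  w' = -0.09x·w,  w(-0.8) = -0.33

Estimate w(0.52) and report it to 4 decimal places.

Euler: w_{n+1} = w_n + h·f(x_n, w_n).
x=-0.800000, w=-0.330000: f=-0.023760 → w ← -0.330000 + 0.44·(-0.023760) = -0.340454
x=-0.360000, w=-0.340454: f=-0.011031 → w ← -0.340454 + 0.44·(-0.011031) = -0.345308
x=0.080000, w=-0.345308: f=0.002486 → w ← -0.345308 + 0.44·0.002486 = -0.344214
w(0.52) ≈ -0.3442

-0.3442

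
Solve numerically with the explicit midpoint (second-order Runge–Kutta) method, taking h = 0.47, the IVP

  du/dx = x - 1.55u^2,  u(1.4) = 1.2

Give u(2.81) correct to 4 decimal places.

Midpoint: k1 = f(x_n, u_n); k2 = f(x_n + h/2, u_n + (h/2)·k1); u_{n+1} = u_n + h·k2.
x=1.400000, u=1.200000:
  k1 = f(1.400000, 1.200000) = -0.832000
  k2 = f(1.635000, 1.004480) = 0.071081
  u ← 1.200000 + 0.47·0.071081 = 1.233408
x=1.870000, u=1.233408:
  k1 = f(1.870000, 1.233408) = -0.488008
  k2 = f(2.105000, 1.118726) = 0.165100
  u ← 1.233408 + 0.47·0.165100 = 1.311005
x=2.340000, u=1.311005:
  k1 = f(2.340000, 1.311005) = -0.324038
  k2 = f(2.575000, 1.234856) = 0.211452
  u ← 1.311005 + 0.47·0.211452 = 1.410388
u(2.81) ≈ 1.4104

1.4104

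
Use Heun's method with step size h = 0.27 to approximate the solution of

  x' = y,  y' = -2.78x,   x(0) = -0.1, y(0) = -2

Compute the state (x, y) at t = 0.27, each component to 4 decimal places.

Heun on (x,y): k1 = f(t_n, state_n); k2 = f(t_n + h, state_n + h·k1); state_{n+1} = state_n + (h/2)·(k1 + k2).
0.000000: (-0.100000, -2.000000)
  k1 = (-2.000000, 0.278000)
  predictor → (-0.640000, -1.924940)
  k2 = (-1.924940, 1.779200)
  → (-0.629867, -1.722278)
(x(0.27), y(0.27)) ≈ (-0.6299, -1.7223)

-0.6299, -1.7223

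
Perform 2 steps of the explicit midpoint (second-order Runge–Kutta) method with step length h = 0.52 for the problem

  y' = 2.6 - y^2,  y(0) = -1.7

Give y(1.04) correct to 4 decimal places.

Midpoint: k1 = f(s_n, y_n); k2 = f(s_n + h/2, y_n + (h/2)·k1); y_{n+1} = y_n + h·k2.
s=0.000000, y=-1.700000:
  k1 = f(0.000000, -1.700000) = -0.290000
  k2 = f(0.260000, -1.775400) = -0.552045
  y ← -1.700000 + 0.52·(-0.552045) = -1.987063
s=0.520000, y=-1.987063:
  k1 = f(0.520000, -1.987063) = -1.348421
  k2 = f(0.780000, -2.337653) = -2.864622
  y ← -1.987063 + 0.52·(-2.864622) = -3.476667
y(1.04) ≈ -3.4767

-3.4767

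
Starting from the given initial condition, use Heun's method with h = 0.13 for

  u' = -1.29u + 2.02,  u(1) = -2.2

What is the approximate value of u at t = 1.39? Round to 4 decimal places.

-0.7173

Heun: k1 = f(t_n, u_n); k2 = f(t_n + h, u_n + h·k1); u_{n+1} = u_n + (h/2)·(k1 + k2).
t=1.000000, u=-2.200000:
  k1 = f(1.000000, -2.200000) = 4.858000
  k2 = f(1.130000, -1.568460) = 4.043313
  u ← -2.200000 + (0.13/2)·(4.858000 + 4.043313) = -1.621415
t=1.130000, u=-1.621415:
  k1 = f(1.130000, -1.621415) = 4.111625
  k2 = f(1.260000, -1.086903) = 3.422105
  u ← -1.621415 + (0.13/2)·(4.111625 + 3.422105) = -1.131722
t=1.260000, u=-1.131722:
  k1 = f(1.260000, -1.131722) = 3.479922
  k2 = f(1.390000, -0.679332) = 2.896339
  u ← -1.131722 + (0.13/2)·(3.479922 + 2.896339) = -0.717265
u(1.39) ≈ -0.7173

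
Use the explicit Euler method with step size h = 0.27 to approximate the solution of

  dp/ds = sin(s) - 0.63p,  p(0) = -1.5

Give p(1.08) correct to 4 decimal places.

-0.3512

Euler: p_{n+1} = p_n + h·f(s_n, p_n).
s=0.000000, p=-1.500000: f=0.945000 → p ← -1.500000 + 0.27·0.945000 = -1.244850
s=0.270000, p=-1.244850: f=1.050987 → p ← -1.244850 + 0.27·1.050987 = -0.961084
s=0.540000, p=-0.961084: f=1.119619 → p ← -0.961084 + 0.27·1.119619 = -0.658787
s=0.810000, p=-0.658787: f=1.139323 → p ← -0.658787 + 0.27·1.139323 = -0.351169
p(1.08) ≈ -0.3512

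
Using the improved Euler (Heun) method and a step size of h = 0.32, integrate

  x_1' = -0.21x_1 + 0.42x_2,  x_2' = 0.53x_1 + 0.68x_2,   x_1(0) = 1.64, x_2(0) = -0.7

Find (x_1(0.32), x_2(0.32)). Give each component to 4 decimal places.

1.4510, -0.5778

Heun on (x_1,x_2): k1 = f(x_n, state_n); k2 = f(x_n + h, state_n + h·k1); state_{n+1} = state_n + (h/2)·(k1 + k2).
0.000000: (1.640000, -0.700000)
  k1 = (-0.638400, 0.393200)
  predictor → (1.435712, -0.574176)
  k2 = (-0.542653, 0.370488)
  → (1.451031, -0.577810)
(x_1(0.32), x_2(0.32)) ≈ (1.4510, -0.5778)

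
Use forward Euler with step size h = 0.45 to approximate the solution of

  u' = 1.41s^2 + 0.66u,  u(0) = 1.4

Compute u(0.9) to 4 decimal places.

Euler: u_{n+1} = u_n + h·f(s_n, u_n).
s=0.000000, u=1.400000: f=0.924000 → u ← 1.400000 + 0.45·0.924000 = 1.815800
s=0.450000, u=1.815800: f=1.483953 → u ← 1.815800 + 0.45·1.483953 = 2.483579
u(0.9) ≈ 2.4836

2.4836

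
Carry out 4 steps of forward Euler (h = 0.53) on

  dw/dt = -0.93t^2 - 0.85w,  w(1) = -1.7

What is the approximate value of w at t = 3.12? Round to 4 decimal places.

Euler: w_{n+1} = w_n + h·f(t_n, w_n).
t=1.000000, w=-1.700000: f=0.515000 → w ← -1.700000 + 0.53·0.515000 = -1.427050
t=1.530000, w=-1.427050: f=-0.964045 → w ← -1.427050 + 0.53·(-0.964045) = -1.937994
t=2.060000, w=-1.937994: f=-2.299253 → w ← -1.937994 + 0.53·(-2.299253) = -3.156598
t=2.590000, w=-3.156598: f=-3.555425 → w ← -3.156598 + 0.53·(-3.555425) = -5.040973
w(3.12) ≈ -5.0410

-5.0410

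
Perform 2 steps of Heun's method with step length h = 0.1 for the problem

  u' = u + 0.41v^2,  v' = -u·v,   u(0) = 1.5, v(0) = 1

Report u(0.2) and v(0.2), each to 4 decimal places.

1.8995, 0.7137

Heun on (u,v): k1 = f(t_n, state_n); k2 = f(t_n + h, state_n + h·k1); state_{n+1} = state_n + (h/2)·(k1 + k2).
0.000000: (1.500000, 1.000000)
  k1 = (1.910000, -1.500000)
  predictor → (1.691000, 0.850000)
  k2 = (1.987225, -1.437350)
  → (1.694861, 0.853132)
0.100000: (1.694861, 0.853132)
  k1 = (1.993274, -1.445941)
  predictor → (1.894189, 0.708538)
  k2 = (2.100020, -1.342105)
  → (1.899526, 0.713730)
(u(0.2), v(0.2)) ≈ (1.8995, 0.7137)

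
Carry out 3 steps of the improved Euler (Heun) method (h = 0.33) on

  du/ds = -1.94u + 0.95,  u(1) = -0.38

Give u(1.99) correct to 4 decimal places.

Heun: k1 = f(s_n, u_n); k2 = f(s_n + h, u_n + h·k1); u_{n+1} = u_n + (h/2)·(k1 + k2).
s=1.000000, u=-0.380000:
  k1 = f(1.000000, -0.380000) = 1.687200
  k2 = f(1.330000, 0.176776) = 0.607055
  u ← -0.380000 + (0.33/2)·(1.687200 + 0.607055) = -0.001448
s=1.330000, u=-0.001448:
  k1 = f(1.330000, -0.001448) = 0.952809
  k2 = f(1.660000, 0.312979) = 0.342821
  u ← -0.001448 + (0.33/2)·(0.952809 + 0.342821) = 0.212331
s=1.660000, u=0.212331:
  k1 = f(1.660000, 0.212331) = 0.538078
  k2 = f(1.990000, 0.389897) = 0.193600
  u ← 0.212331 + (0.33/2)·(0.538078 + 0.193600) = 0.333058
u(1.99) ≈ 0.3331

0.3331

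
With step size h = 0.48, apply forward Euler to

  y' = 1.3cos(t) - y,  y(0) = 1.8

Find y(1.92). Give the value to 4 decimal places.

0.6365

Euler: y_{n+1} = y_n + h·f(t_n, y_n).
t=0.000000, y=1.800000: f=-0.500000 → y ← 1.800000 + 0.48·(-0.500000) = 1.560000
t=0.480000, y=1.560000: f=-0.406907 → y ← 1.560000 + 0.48·(-0.406907) = 1.364685
t=0.960000, y=1.364685: f=-0.619109 → y ← 1.364685 + 0.48·(-0.619109) = 1.067513
t=1.440000, y=1.067513: f=-0.897962 → y ← 1.067513 + 0.48·(-0.897962) = 0.636491
y(1.92) ≈ 0.6365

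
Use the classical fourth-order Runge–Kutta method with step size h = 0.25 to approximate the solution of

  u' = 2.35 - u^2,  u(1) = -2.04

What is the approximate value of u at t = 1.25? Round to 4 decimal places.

RK4: k1 = f(t_n, u_n); k2 = f(t_n + h/2, u_n + (h/2)·k1); k3 = f(t_n + h/2, u_n + (h/2)·k2); k4 = f(t_n + h, u_n + h·k3); u_{n+1} = u_n + (h/6)·(k1 + 2k2 + 2k3 + k4).
t=1.000000, u=-2.040000:
  k1 = f(1.000000, -2.040000) = -1.811600
  k2 = f(1.125000, -2.266450) = -2.786796
  k3 = f(1.125000, -2.388349) = -3.354213
  k4 = f(1.250000, -2.878553) = -5.936069
  u ← -2.040000 + (0.25/6)·(k1 + 2k2 + 2k3 + k4) = -2.874570
u(1.25) ≈ -2.8746

-2.8746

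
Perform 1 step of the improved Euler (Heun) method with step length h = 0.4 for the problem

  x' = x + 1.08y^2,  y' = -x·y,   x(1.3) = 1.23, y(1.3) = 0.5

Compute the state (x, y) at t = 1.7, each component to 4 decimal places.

1.9099, 0.2840

Heun on (x,y): k1 = f(t_n, state_n); k2 = f(t_n + h, state_n + h·k1); state_{n+1} = state_n + (h/2)·(k1 + k2).
1.300000: (1.230000, 0.500000)
  k1 = (1.500000, -0.615000)
  predictor → (1.830000, 0.254000)
  k2 = (1.899677, -0.464820)
  → (1.909935, 0.284036)
(x(1.7), y(1.7)) ≈ (1.9099, 0.2840)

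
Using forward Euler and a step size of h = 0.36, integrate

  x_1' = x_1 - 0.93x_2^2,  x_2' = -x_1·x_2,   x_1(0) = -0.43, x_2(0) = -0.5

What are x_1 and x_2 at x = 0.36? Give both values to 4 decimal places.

Euler on (x_1,x_2): x_1_{n+1} = x_1_n + h·x_1', x_2_{n+1} = x_2_n + h·x_2'.
0.000000: (-0.430000, -0.500000); f=(-0.662500, -0.215000) → (-0.668500, -0.577400)
(x_1(0.36), x_2(0.36)) ≈ (-0.6685, -0.5774)

-0.6685, -0.5774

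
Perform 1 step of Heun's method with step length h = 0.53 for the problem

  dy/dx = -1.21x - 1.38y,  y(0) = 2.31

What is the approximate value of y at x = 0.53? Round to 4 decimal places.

1.0684

Heun: k1 = f(x_n, y_n); k2 = f(x_n + h, y_n + h·k1); y_{n+1} = y_n + (h/2)·(k1 + k2).
x=0.000000, y=2.310000:
  k1 = f(0.000000, 2.310000) = -3.187800
  k2 = f(0.530000, 0.620466) = -1.497543
  y ← 2.310000 + (0.53/2)·(-3.187800 + (-1.497543)) = 1.068384
y(0.53) ≈ 1.0684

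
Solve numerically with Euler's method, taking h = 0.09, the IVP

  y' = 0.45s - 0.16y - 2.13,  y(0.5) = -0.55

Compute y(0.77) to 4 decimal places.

-1.0227

Euler: y_{n+1} = y_n + h·f(s_n, y_n).
s=0.500000, y=-0.550000: f=-1.817000 → y ← -0.550000 + 0.09·(-1.817000) = -0.713530
s=0.590000, y=-0.713530: f=-1.750335 → y ← -0.713530 + 0.09·(-1.750335) = -0.871060
s=0.680000, y=-0.871060: f=-1.684630 → y ← -0.871060 + 0.09·(-1.684630) = -1.022677
y(0.77) ≈ -1.0227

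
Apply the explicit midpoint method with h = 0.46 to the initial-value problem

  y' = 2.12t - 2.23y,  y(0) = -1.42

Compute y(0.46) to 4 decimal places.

Midpoint: k1 = f(t_n, y_n); k2 = f(t_n + h/2, y_n + (h/2)·k1); y_{n+1} = y_n + h·k2.
t=0.000000, y=-1.420000:
  k1 = f(0.000000, -1.420000) = 3.166600
  k2 = f(0.230000, -0.691682) = 2.030051
  y ← -1.420000 + 0.46·2.030051 = -0.486177
y(0.46) ≈ -0.4862

-0.4862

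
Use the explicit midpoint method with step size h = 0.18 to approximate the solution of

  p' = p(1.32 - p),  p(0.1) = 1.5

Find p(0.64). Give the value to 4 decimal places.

Midpoint: k1 = f(x_n, p_n); k2 = f(x_n + h/2, p_n + (h/2)·k1); p_{n+1} = p_n + h·k2.
x=0.100000, p=1.500000:
  k1 = f(0.100000, 1.500000) = -0.270000
  k2 = f(0.190000, 1.475700) = -0.229766
  p ← 1.500000 + 0.18·(-0.229766) = 1.458642
x=0.280000, p=1.458642:
  k1 = f(0.280000, 1.458642) = -0.202229
  k2 = f(0.370000, 1.440441) = -0.173489
  p ← 1.458642 + 0.18·(-0.173489) = 1.427414
x=0.460000, p=1.427414:
  k1 = f(0.460000, 1.427414) = -0.153324
  k2 = f(0.550000, 1.413615) = -0.132335
  p ← 1.427414 + 0.18·(-0.132335) = 1.403594
p(0.64) ≈ 1.4036

1.4036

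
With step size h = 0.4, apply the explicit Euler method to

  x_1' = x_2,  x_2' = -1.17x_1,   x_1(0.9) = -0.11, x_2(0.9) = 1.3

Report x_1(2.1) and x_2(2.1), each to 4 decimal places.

Euler on (x_1,x_2): x_1_{n+1} = x_1_n + h·x_1', x_2_{n+1} = x_2_n + h·x_2'.
0.900000: (-0.110000, 1.300000); f=(1.300000, 0.128700) → (0.410000, 1.351480)
1.300000: (0.410000, 1.351480); f=(1.351480, -0.479700) → (0.950592, 1.159600)
1.700000: (0.950592, 1.159600); f=(1.159600, -1.112193) → (1.414432, 0.714723)
(x_1(2.1), x_2(2.1)) ≈ (1.4144, 0.7147)

1.4144, 0.7147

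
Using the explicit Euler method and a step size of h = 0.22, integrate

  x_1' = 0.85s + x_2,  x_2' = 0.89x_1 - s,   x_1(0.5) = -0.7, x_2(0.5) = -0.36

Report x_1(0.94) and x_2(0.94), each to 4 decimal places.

-0.6846, -0.8997

Euler on (x_1,x_2): x_1_{n+1} = x_1_n + h·x_1', x_2_{n+1} = x_2_n + h·x_2'.
0.500000: (-0.700000, -0.360000); f=(0.065000, -1.123000) → (-0.685700, -0.607060)
0.720000: (-0.685700, -0.607060); f=(0.004940, -1.330273) → (-0.684613, -0.899720)
(x_1(0.94), x_2(0.94)) ≈ (-0.6846, -0.8997)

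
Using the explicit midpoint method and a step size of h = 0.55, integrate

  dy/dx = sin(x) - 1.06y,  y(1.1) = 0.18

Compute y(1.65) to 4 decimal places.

0.5023

Midpoint: k1 = f(x_n, y_n); k2 = f(x_n + h/2, y_n + (h/2)·k1); y_{n+1} = y_n + h·k2.
x=1.100000, y=0.180000:
  k1 = f(1.100000, 0.180000) = 0.700407
  k2 = f(1.375000, 0.372612) = 0.585924
  y ← 0.180000 + 0.55·0.585924 = 0.502258
y(1.65) ≈ 0.5023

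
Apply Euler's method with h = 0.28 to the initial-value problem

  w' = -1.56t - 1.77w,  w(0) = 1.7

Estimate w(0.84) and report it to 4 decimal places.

-0.0881

Euler: w_{n+1} = w_n + h·f(t_n, w_n).
t=0.000000, w=1.700000: f=-3.009000 → w ← 1.700000 + 0.28·(-3.009000) = 0.857480
t=0.280000, w=0.857480: f=-1.954540 → w ← 0.857480 + 0.28·(-1.954540) = 0.310209
t=0.560000, w=0.310209: f=-1.422670 → w ← 0.310209 + 0.28·(-1.422670) = -0.088139
w(0.84) ≈ -0.0881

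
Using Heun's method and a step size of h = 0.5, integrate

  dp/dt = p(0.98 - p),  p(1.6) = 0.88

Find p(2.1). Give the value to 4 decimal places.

0.9149

Heun: k1 = f(t_n, p_n); k2 = f(t_n + h, p_n + h·k1); p_{n+1} = p_n + (h/2)·(k1 + k2).
t=1.600000, p=0.880000:
  k1 = f(1.600000, 0.880000) = 0.088000
  k2 = f(2.100000, 0.924000) = 0.051744
  p ← 0.880000 + (0.5/2)·(0.088000 + 0.051744) = 0.914936
p(2.1) ≈ 0.9149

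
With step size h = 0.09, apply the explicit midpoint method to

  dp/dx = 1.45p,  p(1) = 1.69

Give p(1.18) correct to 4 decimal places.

2.1925

Midpoint: k1 = f(x_n, p_n); k2 = f(x_n + h/2, p_n + (h/2)·k1); p_{n+1} = p_n + h·k2.
x=1.000000, p=1.690000:
  k1 = f(1.000000, 1.690000) = 2.450500
  k2 = f(1.045000, 1.800272) = 2.610395
  p ← 1.690000 + 0.09·2.610395 = 1.924936
x=1.090000, p=1.924936:
  k1 = f(1.090000, 1.924936) = 2.791157
  k2 = f(1.135000, 2.050538) = 2.973280
  p ← 1.924936 + 0.09·2.973280 = 2.192531
p(1.18) ≈ 2.1925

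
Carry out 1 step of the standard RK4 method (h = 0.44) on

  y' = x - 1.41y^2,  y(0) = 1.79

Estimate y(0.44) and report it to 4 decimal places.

RK4: k1 = f(x_n, y_n); k2 = f(x_n + h/2, y_n + (h/2)·k1); k3 = f(x_n + h/2, y_n + (h/2)·k2); k4 = f(x_n + h, y_n + h·k3); y_{n+1} = y_n + (h/6)·(k1 + 2k2 + 2k3 + k4).
x=0.000000, y=1.790000:
  k1 = f(0.000000, 1.790000) = -4.517781
  k2 = f(0.220000, 0.796088) = -0.673597
  k3 = f(0.220000, 1.641809) = -3.580706
  k4 = f(0.440000, 0.214489) = 0.375132
  y ← 1.790000 + (0.44/6)·(k1 + 2k2 + 2k3 + k4) = 0.862241
y(0.44) ≈ 0.8622

0.8622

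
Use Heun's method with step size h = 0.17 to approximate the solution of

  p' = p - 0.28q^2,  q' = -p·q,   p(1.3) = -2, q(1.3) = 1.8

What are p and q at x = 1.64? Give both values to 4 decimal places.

Heun on (p,q): k1 = f(x_n, state_n); k2 = f(x_n + h, state_n + h·k1); state_{n+1} = state_n + (h/2)·(k1 + k2).
1.300000: (-2.000000, 1.800000)
  k1 = (-2.907200, 3.600000)
  predictor → (-2.494224, 2.412000)
  k2 = (-4.123192, 6.016068)
  → (-2.597583, 2.617366)
1.470000: (-2.597583, 2.617366)
  k1 = (-4.515752, 6.798826)
  predictor → (-3.365261, 3.773166)
  k2 = (-7.351561, 12.697690)
  → (-3.606305, 4.274570)
(p(1.64), q(1.64)) ≈ (-3.6063, 4.2746)

-3.6063, 4.2746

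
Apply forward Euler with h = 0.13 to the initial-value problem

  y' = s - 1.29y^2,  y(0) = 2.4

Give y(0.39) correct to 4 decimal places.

Euler: y_{n+1} = y_n + h·f(s_n, y_n).
s=0.000000, y=2.400000: f=-7.430400 → y ← 2.400000 + 0.13·(-7.430400) = 1.434048
s=0.130000, y=1.434048: f=-2.522877 → y ← 1.434048 + 0.13·(-2.522877) = 1.106074
s=0.260000, y=1.106074: f=-1.318186 → y ← 1.106074 + 0.13·(-1.318186) = 0.934710
y(0.39) ≈ 0.9347

0.9347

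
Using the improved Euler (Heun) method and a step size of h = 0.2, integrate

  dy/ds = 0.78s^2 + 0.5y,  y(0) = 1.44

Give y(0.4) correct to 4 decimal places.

1.7776

Heun: k1 = f(s_n, y_n); k2 = f(s_n + h, y_n + h·k1); y_{n+1} = y_n + (h/2)·(k1 + k2).
s=0.000000, y=1.440000:
  k1 = f(0.000000, 1.440000) = 0.720000
  k2 = f(0.200000, 1.584000) = 0.823200
  y ← 1.440000 + (0.2/2)·(0.720000 + 0.823200) = 1.594320
s=0.200000, y=1.594320:
  k1 = f(0.200000, 1.594320) = 0.828360
  k2 = f(0.400000, 1.759992) = 1.004796
  y ← 1.594320 + (0.2/2)·(0.828360 + 1.004796) = 1.777636
y(0.4) ≈ 1.7776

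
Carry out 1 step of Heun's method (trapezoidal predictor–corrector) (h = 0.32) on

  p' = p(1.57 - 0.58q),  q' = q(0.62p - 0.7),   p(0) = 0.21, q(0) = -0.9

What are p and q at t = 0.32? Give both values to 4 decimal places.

Heun on (p,q): k1 = f(t_n, state_n); k2 = f(t_n + h, state_n + h·k1); state_{n+1} = state_n + (h/2)·(k1 + k2).
0.000000: (0.210000, -0.900000)
  k1 = (0.439320, 0.512820)
  predictor → (0.350582, -0.735898)
  k2 = (0.700050, 0.355173)
  → (0.392299, -0.761121)
(p(0.32), q(0.32)) ≈ (0.3923, -0.7611)

0.3923, -0.7611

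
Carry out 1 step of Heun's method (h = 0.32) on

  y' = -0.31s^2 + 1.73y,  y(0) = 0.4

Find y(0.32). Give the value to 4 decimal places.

0.6777

Heun: k1 = f(s_n, y_n); k2 = f(s_n + h, y_n + h·k1); y_{n+1} = y_n + (h/2)·(k1 + k2).
s=0.000000, y=0.400000:
  k1 = f(0.000000, 0.400000) = 0.692000
  k2 = f(0.320000, 0.621440) = 1.043347
  y ← 0.400000 + (0.32/2)·(0.692000 + 1.043347) = 0.677656
y(0.32) ≈ 0.6777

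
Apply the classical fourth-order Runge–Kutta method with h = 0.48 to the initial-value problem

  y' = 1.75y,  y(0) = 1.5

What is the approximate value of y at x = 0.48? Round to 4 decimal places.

RK4: k1 = f(x_n, y_n); k2 = f(x_n + h/2, y_n + (h/2)·k1); k3 = f(x_n + h/2, y_n + (h/2)·k2); k4 = f(x_n + h, y_n + h·k3); y_{n+1} = y_n + (h/6)·(k1 + 2k2 + 2k3 + k4).
x=0.000000, y=1.500000:
  k1 = f(0.000000, 1.500000) = 2.625000
  k2 = f(0.240000, 2.130000) = 3.727500
  k3 = f(0.240000, 2.394600) = 4.190550
  k4 = f(0.480000, 3.511464) = 6.145062
  y ← 1.500000 + (0.48/6)·(k1 + 2k2 + 2k3 + k4) = 3.468493
y(0.48) ≈ 3.4685

3.4685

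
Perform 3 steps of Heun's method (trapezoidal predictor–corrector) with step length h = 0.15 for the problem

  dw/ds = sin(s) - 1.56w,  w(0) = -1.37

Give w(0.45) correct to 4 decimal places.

Heun: k1 = f(s_n, w_n); k2 = f(s_n + h, w_n + h·k1); w_{n+1} = w_n + (h/2)·(k1 + k2).
s=0.000000, w=-1.370000:
  k1 = f(0.000000, -1.370000) = 2.137200
  k2 = f(0.150000, -1.049420) = 1.786533
  w ← -1.370000 + (0.15/2)·(2.137200 + 1.786533) = -1.075720
s=0.150000, w=-1.075720:
  k1 = f(0.150000, -1.075720) = 1.827561
  k2 = f(0.300000, -0.801586) = 1.545994
  w ← -1.075720 + (0.15/2)·(1.827561 + 1.545994) = -0.822703
s=0.300000, w=-0.822703:
  k1 = f(0.300000, -0.822703) = 1.578937
  k2 = f(0.450000, -0.585863) = 1.348911
  w ← -0.822703 + (0.15/2)·(1.578937 + 1.348911) = -0.603115
w(0.45) ≈ -0.6031

-0.6031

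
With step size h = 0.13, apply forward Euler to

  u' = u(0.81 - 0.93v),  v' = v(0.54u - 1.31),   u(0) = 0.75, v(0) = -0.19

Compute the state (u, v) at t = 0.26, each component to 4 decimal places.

Euler on (u,v): u_{n+1} = u_n + h·u', v_{n+1} = v_n + h·v'.
0.000000: (0.750000, -0.190000); f=(0.740025, 0.171950) → (0.846203, -0.167647)
0.130000: (0.846203, -0.167647); f=(0.817357, 0.143011) → (0.952460, -0.149055)
(u(0.26), v(0.26)) ≈ (0.9525, -0.1491)

0.9525, -0.1491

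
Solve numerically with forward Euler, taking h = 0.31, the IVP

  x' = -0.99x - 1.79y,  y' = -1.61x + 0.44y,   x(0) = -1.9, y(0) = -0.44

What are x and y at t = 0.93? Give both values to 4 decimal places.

Euler on (x,y): x_{n+1} = x_n + h·x', y_{n+1} = y_n + h·y'.
0.000000: (-1.900000, -0.440000); f=(2.668600, 2.865400) → (-1.072734, 0.448274)
0.310000: (-1.072734, 0.448274); f=(0.259596, 1.924342) → (-0.992259, 1.044820)
0.620000: (-0.992259, 1.044820); f=(-0.887891, 2.057258) → (-1.267506, 1.682570)
(x(0.93), y(0.93)) ≈ (-1.2675, 1.6826)

-1.2675, 1.6826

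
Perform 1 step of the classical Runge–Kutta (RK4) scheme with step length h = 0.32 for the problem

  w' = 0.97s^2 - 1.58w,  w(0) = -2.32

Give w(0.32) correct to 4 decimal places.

-1.3905

RK4: k1 = f(s_n, w_n); k2 = f(s_n + h/2, w_n + (h/2)·k1); k3 = f(s_n + h/2, w_n + (h/2)·k2); k4 = f(s_n + h, w_n + h·k3); w_{n+1} = w_n + (h/6)·(k1 + 2k2 + 2k3 + k4).
s=0.000000, w=-2.320000:
  k1 = f(0.000000, -2.320000) = 3.665600
  k2 = f(0.160000, -1.733504) = 2.763768
  k3 = f(0.160000, -1.877797) = 2.991751
  k4 = f(0.320000, -1.362640) = 2.252299
  w ← -2.320000 + (0.32/6)·(k1 + 2k2 + 2k3 + k4) = -1.390457
w(0.32) ≈ -1.3905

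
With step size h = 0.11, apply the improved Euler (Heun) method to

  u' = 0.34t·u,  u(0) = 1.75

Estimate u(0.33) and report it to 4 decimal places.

Heun: k1 = f(t_n, u_n); k2 = f(t_n + h, u_n + h·k1); u_{n+1} = u_n + (h/2)·(k1 + k2).
t=0.000000, u=1.750000:
  k1 = f(0.000000, 1.750000) = 0.000000
  k2 = f(0.110000, 1.750000) = 0.065450
  u ← 1.750000 + (0.11/2)·(0.000000 + 0.065450) = 1.753600
t=0.110000, u=1.753600:
  k1 = f(0.110000, 1.753600) = 0.065585
  k2 = f(0.220000, 1.760814) = 0.131709
  u ← 1.753600 + (0.11/2)·(0.065585 + 0.131709) = 1.764451
t=0.220000, u=1.764451:
  k1 = f(0.220000, 1.764451) = 0.131981
  k2 = f(0.330000, 1.778969) = 0.199600
  u ← 1.764451 + (0.11/2)·(0.131981 + 0.199600) = 1.782688
u(0.33) ≈ 1.7827

1.7827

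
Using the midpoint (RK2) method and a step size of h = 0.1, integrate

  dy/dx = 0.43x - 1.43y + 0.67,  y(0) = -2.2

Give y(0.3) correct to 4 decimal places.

-1.2549

Midpoint: k1 = f(x_n, y_n); k2 = f(x_n + h/2, y_n + (h/2)·k1); y_{n+1} = y_n + h·k2.
x=0.000000, y=-2.200000:
  k1 = f(0.000000, -2.200000) = 3.816000
  k2 = f(0.050000, -2.009200) = 3.564656
  y ← -2.200000 + 0.1·3.564656 = -1.843534
x=0.100000, y=-1.843534:
  k1 = f(0.100000, -1.843534) = 3.349254
  k2 = f(0.150000, -1.676072) = 3.131283
  y ← -1.843534 + 0.1·3.131283 = -1.530406
x=0.200000, y=-1.530406:
  k1 = f(0.200000, -1.530406) = 2.944481
  k2 = f(0.250000, -1.383182) = 2.755450
  y ← -1.530406 + 0.1·2.755450 = -1.254861
y(0.3) ≈ -1.2549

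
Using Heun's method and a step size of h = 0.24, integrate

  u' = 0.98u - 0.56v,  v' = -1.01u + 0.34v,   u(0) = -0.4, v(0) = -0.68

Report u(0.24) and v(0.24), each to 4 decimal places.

-0.4058, -0.6365

Heun on (u,v): k1 = f(t_n, state_n); k2 = f(t_n + h, state_n + h·k1); state_{n+1} = state_n + (h/2)·(k1 + k2).
0.000000: (-0.400000, -0.680000)
  k1 = (-0.011200, 0.172800)
  predictor → (-0.402688, -0.638528)
  k2 = (-0.037059, 0.189615)
  → (-0.405791, -0.636510)
(u(0.24), v(0.24)) ≈ (-0.4058, -0.6365)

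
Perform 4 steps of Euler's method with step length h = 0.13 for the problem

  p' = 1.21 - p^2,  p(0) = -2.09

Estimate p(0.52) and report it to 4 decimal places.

-6.5332

Euler: p_{n+1} = p_n + h·f(s_n, p_n).
s=0.000000, p=-2.090000: f=-3.158100 → p ← -2.090000 + 0.13·(-3.158100) = -2.500553
s=0.130000, p=-2.500553: f=-5.042765 → p ← -2.500553 + 0.13·(-5.042765) = -3.156112
s=0.260000, p=-3.156112: f=-8.751046 → p ← -3.156112 + 0.13·(-8.751046) = -4.293748
s=0.390000, p=-4.293748: f=-17.226276 → p ← -4.293748 + 0.13·(-17.226276) = -6.533164
p(0.52) ≈ -6.5332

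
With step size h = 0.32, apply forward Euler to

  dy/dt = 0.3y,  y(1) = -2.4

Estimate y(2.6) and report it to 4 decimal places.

Euler: y_{n+1} = y_n + h·f(t_n, y_n).
t=1.000000, y=-2.400000: f=-0.720000 → y ← -2.400000 + 0.32·(-0.720000) = -2.630400
t=1.320000, y=-2.630400: f=-0.789120 → y ← -2.630400 + 0.32·(-0.789120) = -2.882918
t=1.640000, y=-2.882918: f=-0.864876 → y ← -2.882918 + 0.32·(-0.864876) = -3.159679
t=1.960000, y=-3.159679: f=-0.947904 → y ← -3.159679 + 0.32·(-0.947904) = -3.463008
t=2.280000, y=-3.463008: f=-1.038902 → y ← -3.463008 + 0.32·(-1.038902) = -3.795456
y(2.6) ≈ -3.7955

-3.7955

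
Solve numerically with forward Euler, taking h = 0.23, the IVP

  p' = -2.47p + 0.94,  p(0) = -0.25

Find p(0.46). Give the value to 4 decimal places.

Euler: p_{n+1} = p_n + h·f(s_n, p_n).
s=0.000000, p=-0.250000: f=1.557500 → p ← -0.250000 + 0.23·1.557500 = 0.108225
s=0.230000, p=0.108225: f=0.672684 → p ← 0.108225 + 0.23·0.672684 = 0.262942
p(0.46) ≈ 0.2629

0.2629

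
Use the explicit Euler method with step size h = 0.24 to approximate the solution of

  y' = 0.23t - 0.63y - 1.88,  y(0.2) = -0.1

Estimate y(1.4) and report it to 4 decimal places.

-1.5587

Euler: y_{n+1} = y_n + h·f(t_n, y_n).
t=0.200000, y=-0.100000: f=-1.771000 → y ← -0.100000 + 0.24·(-1.771000) = -0.525040
t=0.440000, y=-0.525040: f=-1.448025 → y ← -0.525040 + 0.24·(-1.448025) = -0.872566
t=0.680000, y=-0.872566: f=-1.173883 → y ← -0.872566 + 0.24·(-1.173883) = -1.154298
t=0.920000, y=-1.154298: f=-0.941192 → y ← -1.154298 + 0.24·(-0.941192) = -1.380184
t=1.160000, y=-1.380184: f=-0.743684 → y ← -1.380184 + 0.24·(-0.743684) = -1.558668
y(1.4) ≈ -1.5587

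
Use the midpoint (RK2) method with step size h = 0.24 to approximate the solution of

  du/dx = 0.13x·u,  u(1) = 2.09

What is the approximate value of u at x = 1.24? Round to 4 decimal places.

Midpoint: k1 = f(x_n, u_n); k2 = f(x_n + h/2, u_n + (h/2)·k1); u_{n+1} = u_n + h·k2.
x=1.000000, u=2.090000:
  k1 = f(1.000000, 2.090000) = 0.271700
  k2 = f(1.120000, 2.122604) = 0.309051
  u ← 2.090000 + 0.24·0.309051 = 2.164172
u(1.24) ≈ 2.1642

2.1642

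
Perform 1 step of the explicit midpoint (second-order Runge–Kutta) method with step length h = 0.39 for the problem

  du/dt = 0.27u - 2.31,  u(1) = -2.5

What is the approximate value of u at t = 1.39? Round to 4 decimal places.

-3.7254

Midpoint: k1 = f(t_n, u_n); k2 = f(t_n + h/2, u_n + (h/2)·k1); u_{n+1} = u_n + h·k2.
t=1.000000, u=-2.500000:
  k1 = f(1.000000, -2.500000) = -2.985000
  k2 = f(1.195000, -3.082075) = -3.142160
  u ← -2.500000 + 0.39·(-3.142160) = -3.725442
u(1.39) ≈ -3.7254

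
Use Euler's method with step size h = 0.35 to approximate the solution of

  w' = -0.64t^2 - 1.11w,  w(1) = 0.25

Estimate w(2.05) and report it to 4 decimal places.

Euler: w_{n+1} = w_n + h·f(t_n, w_n).
t=1.000000, w=0.250000: f=-0.917500 → w ← 0.250000 + 0.35·(-0.917500) = -0.071125
t=1.350000, w=-0.071125: f=-1.087451 → w ← -0.071125 + 0.35·(-1.087451) = -0.451733
t=1.700000, w=-0.451733: f=-1.348176 → w ← -0.451733 + 0.35·(-1.348176) = -0.923595
w(2.05) ≈ -0.9236

-0.9236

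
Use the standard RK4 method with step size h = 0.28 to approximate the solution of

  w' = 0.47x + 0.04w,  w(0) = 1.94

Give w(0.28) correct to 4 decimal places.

RK4: k1 = f(x_n, w_n); k2 = f(x_n + h/2, w_n + (h/2)·k1); k3 = f(x_n + h/2, w_n + (h/2)·k2); k4 = f(x_n + h, w_n + h·k3); w_{n+1} = w_n + (h/6)·(k1 + 2k2 + 2k3 + k4).
x=0.000000, w=1.940000:
  k1 = f(0.000000, 1.940000) = 0.077600
  k2 = f(0.140000, 1.950864) = 0.143835
  k3 = f(0.140000, 1.960137) = 0.144205
  k4 = f(0.280000, 1.980378) = 0.210815
  w ← 1.940000 + (0.28/6)·(k1 + 2k2 + 2k3 + k4) = 1.980343
w(0.28) ≈ 1.9803

1.9803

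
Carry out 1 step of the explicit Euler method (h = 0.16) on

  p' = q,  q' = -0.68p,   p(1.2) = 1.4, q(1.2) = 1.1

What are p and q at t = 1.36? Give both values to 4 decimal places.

Euler on (p,q): p_{n+1} = p_n + h·p', q_{n+1} = q_n + h·q'.
1.200000: (1.400000, 1.100000); f=(1.100000, -0.952000) → (1.576000, 0.947680)
(p(1.36), q(1.36)) ≈ (1.5760, 0.9477)

1.5760, 0.9477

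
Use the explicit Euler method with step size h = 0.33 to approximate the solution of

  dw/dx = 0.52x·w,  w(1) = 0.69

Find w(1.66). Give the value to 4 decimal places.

Euler: w_{n+1} = w_n + h·f(x_n, w_n).
x=1.000000, w=0.690000: f=0.358800 → w ← 0.690000 + 0.33·0.358800 = 0.808404
x=1.330000, w=0.808404: f=0.559092 → w ← 0.808404 + 0.33·0.559092 = 0.992904
w(1.66) ≈ 0.9929

0.9929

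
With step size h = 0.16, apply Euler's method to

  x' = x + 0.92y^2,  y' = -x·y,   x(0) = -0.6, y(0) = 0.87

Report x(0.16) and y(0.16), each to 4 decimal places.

-0.5846, 0.9535

Euler on (x,y): x_{n+1} = x_n + h·x', y_{n+1} = y_n + h·y'.
0.000000: (-0.600000, 0.870000); f=(0.096348, 0.522000) → (-0.584584, 0.953520)
(x(0.16), y(0.16)) ≈ (-0.5846, 0.9535)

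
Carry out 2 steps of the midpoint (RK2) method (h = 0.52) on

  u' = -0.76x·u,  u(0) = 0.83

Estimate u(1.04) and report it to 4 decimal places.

Midpoint: k1 = f(x_n, u_n); k2 = f(x_n + h/2, u_n + (h/2)·k1); u_{n+1} = u_n + h·k2.
x=0.000000, u=0.830000:
  k1 = f(0.000000, 0.830000) = 0.000000
  k2 = f(0.260000, 0.830000) = -0.164008
  u ← 0.830000 + 0.52·(-0.164008) = 0.744716
x=0.520000, u=0.744716:
  k1 = f(0.520000, 0.744716) = -0.294312
  k2 = f(0.780000, 0.668195) = -0.396106
  u ← 0.744716 + 0.52·(-0.396106) = 0.538741
u(1.04) ≈ 0.5387

0.5387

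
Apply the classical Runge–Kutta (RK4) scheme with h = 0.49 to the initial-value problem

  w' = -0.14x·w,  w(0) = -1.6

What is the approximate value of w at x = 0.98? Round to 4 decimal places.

-1.4960

RK4: k1 = f(x_n, w_n); k2 = f(x_n + h/2, w_n + (h/2)·k1); k3 = f(x_n + h/2, w_n + (h/2)·k2); k4 = f(x_n + h, w_n + h·k3); w_{n+1} = w_n + (h/6)·(k1 + 2k2 + 2k3 + k4).
x=0.000000, w=-1.600000:
  k1 = f(0.000000, -1.600000) = 0.000000
  k2 = f(0.245000, -1.600000) = 0.054880
  k3 = f(0.245000, -1.586554) = 0.054419
  k4 = f(0.490000, -1.573335) = 0.107931
  w ← -1.600000 + (0.49/6)·(k1 + 2k2 + 2k3 + k4) = -1.573334
x=0.490000, w=-1.573334:
  k1 = f(0.490000, -1.573334) = 0.107931
  k2 = f(0.735000, -1.546890) = 0.159175
  k3 = f(0.735000, -1.534336) = 0.157883
  k4 = f(0.980000, -1.495971) = 0.205247
  w ← -1.573334 + (0.49/6)·(k1 + 2k2 + 2k3 + k4) = -1.495971
w(0.98) ≈ -1.4960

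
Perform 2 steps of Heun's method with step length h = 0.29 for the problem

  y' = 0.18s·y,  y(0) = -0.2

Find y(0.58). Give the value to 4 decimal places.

-0.2061

Heun: k1 = f(s_n, y_n); k2 = f(s_n + h, y_n + h·k1); y_{n+1} = y_n + (h/2)·(k1 + k2).
s=0.000000, y=-0.200000:
  k1 = f(0.000000, -0.200000) = 0.000000
  k2 = f(0.290000, -0.200000) = -0.010440
  y ← -0.200000 + (0.29/2)·(0.000000 + (-0.010440)) = -0.201514
s=0.290000, y=-0.201514:
  k1 = f(0.290000, -0.201514) = -0.010519
  k2 = f(0.580000, -0.204564) = -0.021357
  y ← -0.201514 + (0.29/2)·(-0.010519 + (-0.021357)) = -0.206136
y(0.58) ≈ -0.2061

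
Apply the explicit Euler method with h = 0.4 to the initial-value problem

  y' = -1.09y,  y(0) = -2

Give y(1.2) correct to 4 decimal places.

-0.3588

Euler: y_{n+1} = y_n + h·f(t_n, y_n).
t=0.000000, y=-2.000000: f=2.180000 → y ← -2.000000 + 0.4·2.180000 = -1.128000
t=0.400000, y=-1.128000: f=1.229520 → y ← -1.128000 + 0.4·1.229520 = -0.636192
t=0.800000, y=-0.636192: f=0.693449 → y ← -0.636192 + 0.4·0.693449 = -0.358812
y(1.2) ≈ -0.3588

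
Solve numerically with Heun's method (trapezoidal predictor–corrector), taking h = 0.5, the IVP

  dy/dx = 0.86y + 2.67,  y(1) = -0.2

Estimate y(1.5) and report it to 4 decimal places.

1.3175

Heun: k1 = f(x_n, y_n); k2 = f(x_n + h, y_n + h·k1); y_{n+1} = y_n + (h/2)·(k1 + k2).
x=1.000000, y=-0.200000:
  k1 = f(1.000000, -0.200000) = 2.498000
  k2 = f(1.500000, 1.049000) = 3.572140
  y ← -0.200000 + (0.5/2)·(2.498000 + 3.572140) = 1.317535
y(1.5) ≈ 1.3175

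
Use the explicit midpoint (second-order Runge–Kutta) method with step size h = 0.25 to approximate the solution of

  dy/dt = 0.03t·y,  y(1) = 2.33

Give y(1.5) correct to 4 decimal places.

Midpoint: k1 = f(t_n, y_n); k2 = f(t_n + h/2, y_n + (h/2)·k1); y_{n+1} = y_n + h·k2.
t=1.000000, y=2.330000:
  k1 = f(1.000000, 2.330000) = 0.069900
  k2 = f(1.125000, 2.338738) = 0.078932
  y ← 2.330000 + 0.25·0.078932 = 2.349733
t=1.250000, y=2.349733:
  k1 = f(1.250000, 2.349733) = 0.088115
  k2 = f(1.375000, 2.360747) = 0.097381
  y ← 2.349733 + 0.25·0.097381 = 2.374078
y(1.5) ≈ 2.3741

2.3741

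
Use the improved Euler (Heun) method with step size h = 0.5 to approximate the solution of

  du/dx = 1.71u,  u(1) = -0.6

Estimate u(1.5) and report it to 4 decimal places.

Heun: k1 = f(x_n, u_n); k2 = f(x_n + h, u_n + h·k1); u_{n+1} = u_n + (h/2)·(k1 + k2).
x=1.000000, u=-0.600000:
  k1 = f(1.000000, -0.600000) = -1.026000
  k2 = f(1.500000, -1.113000) = -1.903230
  u ← -0.600000 + (0.5/2)·(-1.026000 + (-1.903230)) = -1.332307
u(1.5) ≈ -1.3323

-1.3323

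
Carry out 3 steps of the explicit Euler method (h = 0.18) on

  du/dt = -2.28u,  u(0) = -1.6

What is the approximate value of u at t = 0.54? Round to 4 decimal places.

Euler: u_{n+1} = u_n + h·f(t_n, u_n).
t=0.000000, u=-1.600000: f=3.648000 → u ← -1.600000 + 0.18·3.648000 = -0.943360
t=0.180000, u=-0.943360: f=2.150861 → u ← -0.943360 + 0.18·2.150861 = -0.556205
t=0.360000, u=-0.556205: f=1.268148 → u ← -0.556205 + 0.18·1.268148 = -0.327939
u(0.54) ≈ -0.3279

-0.3279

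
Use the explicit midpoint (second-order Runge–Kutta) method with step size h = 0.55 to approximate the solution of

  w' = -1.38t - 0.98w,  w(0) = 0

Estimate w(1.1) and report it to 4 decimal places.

-0.6402

Midpoint: k1 = f(t_n, w_n); k2 = f(t_n + h/2, w_n + (h/2)·k1); w_{n+1} = w_n + h·k2.
t=0.000000, w=0.000000:
  k1 = f(0.000000, 0.000000) = 0.000000
  k2 = f(0.275000, 0.000000) = -0.379500
  w ← 0.000000 + 0.55·(-0.379500) = -0.208725
t=0.550000, w=-0.208725:
  k1 = f(0.550000, -0.208725) = -0.554450
  k2 = f(0.825000, -0.361199) = -0.784525
  w ← -0.208725 + 0.55·(-0.784525) = -0.640214
w(1.1) ≈ -0.6402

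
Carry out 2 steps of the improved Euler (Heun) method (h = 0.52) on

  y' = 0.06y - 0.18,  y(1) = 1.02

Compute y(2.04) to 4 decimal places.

Heun: k1 = f(x_n, y_n); k2 = f(x_n + h, y_n + h·k1); y_{n+1} = y_n + (h/2)·(k1 + k2).
x=1.000000, y=1.020000:
  k1 = f(1.000000, 1.020000) = -0.118800
  k2 = f(1.520000, 0.958224) = -0.122507
  y ← 1.020000 + (0.52/2)·(-0.118800 + (-0.122507)) = 0.957260
x=1.520000, y=0.957260:
  k1 = f(1.520000, 0.957260) = -0.122564
  k2 = f(2.040000, 0.893527) = -0.126388
  y ← 0.957260 + (0.52/2)·(-0.122564 + (-0.126388)) = 0.892533
y(2.04) ≈ 0.8925

0.8925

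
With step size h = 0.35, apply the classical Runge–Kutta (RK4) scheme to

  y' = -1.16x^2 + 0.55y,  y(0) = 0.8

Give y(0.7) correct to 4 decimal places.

1.0292

RK4: k1 = f(x_n, y_n); k2 = f(x_n + h/2, y_n + (h/2)·k1); k3 = f(x_n + h/2, y_n + (h/2)·k2); k4 = f(x_n + h, y_n + h·k3); y_{n+1} = y_n + (h/6)·(k1 + 2k2 + 2k3 + k4).
x=0.000000, y=0.800000:
  k1 = f(0.000000, 0.800000) = 0.440000
  k2 = f(0.175000, 0.877000) = 0.446825
  k3 = f(0.175000, 0.878194) = 0.447482
  k4 = f(0.350000, 0.956619) = 0.384040
  y ← 0.800000 + (0.35/6)·(k1 + 2k2 + 2k3 + k4) = 0.952405
x=0.350000, y=0.952405:
  k1 = f(0.350000, 0.952405) = 0.381723
  k2 = f(0.525000, 1.019206) = 0.240838
  k3 = f(0.525000, 0.994552) = 0.227278
  k4 = f(0.700000, 1.031952) = -0.000826
  y ← 0.952405 + (0.35/6)·(k1 + 2k2 + 2k3 + k4) = 1.029237
y(0.7) ≈ 1.0292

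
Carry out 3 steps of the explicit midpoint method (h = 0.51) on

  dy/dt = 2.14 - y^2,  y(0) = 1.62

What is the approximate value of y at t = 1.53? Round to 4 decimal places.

Midpoint: k1 = f(t_n, y_n); k2 = f(t_n + h/2, y_n + (h/2)·k1); y_{n+1} = y_n + h·k2.
t=0.000000, y=1.620000:
  k1 = f(0.000000, 1.620000) = -0.484400
  k2 = f(0.255000, 1.496478) = -0.099446
  y ← 1.620000 + 0.51·(-0.099446) = 1.569282
t=0.510000, y=1.569282:
  k1 = f(0.510000, 1.569282) = -0.322647
  k2 = f(0.765000, 1.487007) = -0.071191
  y ← 1.569282 + 0.51·(-0.071191) = 1.532975
t=1.020000, y=1.532975:
  k1 = f(1.020000, 1.532975) = -0.210012
  k2 = f(1.275000, 1.479422) = -0.048689
  y ← 1.532975 + 0.51·(-0.048689) = 1.508144
y(1.53) ≈ 1.5081

1.5081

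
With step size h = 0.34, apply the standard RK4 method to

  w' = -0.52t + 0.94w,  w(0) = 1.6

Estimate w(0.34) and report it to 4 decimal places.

2.1690

RK4: k1 = f(t_n, w_n); k2 = f(t_n + h/2, w_n + (h/2)·k1); k3 = f(t_n + h/2, w_n + (h/2)·k2); k4 = f(t_n + h, w_n + h·k3); w_{n+1} = w_n + (h/6)·(k1 + 2k2 + 2k3 + k4).
t=0.000000, w=1.600000:
  k1 = f(0.000000, 1.600000) = 1.504000
  k2 = f(0.170000, 1.855680) = 1.655939
  k3 = f(0.170000, 1.881510) = 1.680219
  k4 = f(0.340000, 2.171274) = 1.864198
  w ← 1.600000 + (0.34/6)·(k1 + 2k2 + 2k3 + k4) = 2.168962
w(0.34) ≈ 2.1690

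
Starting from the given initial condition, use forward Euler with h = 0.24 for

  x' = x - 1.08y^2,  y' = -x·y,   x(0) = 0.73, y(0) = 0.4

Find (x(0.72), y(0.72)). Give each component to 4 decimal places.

1.2754, 0.1961

Euler on (x,y): x_{n+1} = x_n + h·x', y_{n+1} = y_n + h·y'.
0.000000: (0.730000, 0.400000); f=(0.557200, -0.292000) → (0.863728, 0.329920)
0.240000: (0.863728, 0.329920); f=(0.746173, -0.284961) → (1.042810, 0.261529)
0.480000: (1.042810, 0.261529); f=(0.968940, -0.272725) → (1.275355, 0.196075)
(x(0.72), y(0.72)) ≈ (1.2754, 0.1961)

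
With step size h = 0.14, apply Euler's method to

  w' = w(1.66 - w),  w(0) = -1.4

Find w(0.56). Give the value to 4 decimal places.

Euler: w_{n+1} = w_n + h·f(t_n, w_n).
t=0.000000, w=-1.400000: f=-4.284000 → w ← -1.400000 + 0.14·(-4.284000) = -1.999760
t=0.140000, w=-1.999760: f=-7.318642 → w ← -1.999760 + 0.14·(-7.318642) = -3.024370
t=0.280000, w=-3.024370: f=-14.167267 → w ← -3.024370 + 0.14·(-14.167267) = -5.007787
t=0.420000, w=-5.007787: f=-33.390859 → w ← -5.007787 + 0.14·(-33.390859) = -9.682507
w(0.56) ≈ -9.6825

-9.6825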